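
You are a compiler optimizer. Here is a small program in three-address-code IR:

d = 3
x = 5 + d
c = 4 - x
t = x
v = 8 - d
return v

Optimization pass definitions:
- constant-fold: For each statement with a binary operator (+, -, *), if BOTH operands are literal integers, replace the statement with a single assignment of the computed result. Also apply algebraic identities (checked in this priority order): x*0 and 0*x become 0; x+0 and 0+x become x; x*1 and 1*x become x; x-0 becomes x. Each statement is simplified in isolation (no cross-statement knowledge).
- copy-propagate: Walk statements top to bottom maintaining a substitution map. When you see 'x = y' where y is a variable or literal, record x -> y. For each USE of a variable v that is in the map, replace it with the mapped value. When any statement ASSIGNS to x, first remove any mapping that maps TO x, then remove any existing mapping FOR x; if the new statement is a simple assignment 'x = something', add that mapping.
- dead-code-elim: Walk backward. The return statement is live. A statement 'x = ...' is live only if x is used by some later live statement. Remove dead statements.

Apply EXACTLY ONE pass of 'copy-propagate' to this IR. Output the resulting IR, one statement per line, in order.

Answer: d = 3
x = 5 + 3
c = 4 - x
t = x
v = 8 - 3
return v

Derivation:
Applying copy-propagate statement-by-statement:
  [1] d = 3  (unchanged)
  [2] x = 5 + d  -> x = 5 + 3
  [3] c = 4 - x  (unchanged)
  [4] t = x  (unchanged)
  [5] v = 8 - d  -> v = 8 - 3
  [6] return v  (unchanged)
Result (6 stmts):
  d = 3
  x = 5 + 3
  c = 4 - x
  t = x
  v = 8 - 3
  return v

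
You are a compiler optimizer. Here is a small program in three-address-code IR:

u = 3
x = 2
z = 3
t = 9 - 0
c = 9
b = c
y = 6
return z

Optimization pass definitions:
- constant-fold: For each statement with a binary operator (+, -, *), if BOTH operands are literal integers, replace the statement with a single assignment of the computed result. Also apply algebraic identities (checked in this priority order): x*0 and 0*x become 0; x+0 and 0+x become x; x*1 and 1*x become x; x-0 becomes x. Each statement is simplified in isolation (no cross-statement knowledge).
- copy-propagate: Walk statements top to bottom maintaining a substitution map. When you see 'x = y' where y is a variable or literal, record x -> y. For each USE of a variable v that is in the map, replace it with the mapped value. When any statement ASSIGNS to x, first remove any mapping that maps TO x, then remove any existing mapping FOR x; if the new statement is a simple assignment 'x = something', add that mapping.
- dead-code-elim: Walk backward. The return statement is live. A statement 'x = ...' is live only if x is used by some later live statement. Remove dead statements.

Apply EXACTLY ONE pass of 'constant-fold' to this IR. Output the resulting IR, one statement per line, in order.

Applying constant-fold statement-by-statement:
  [1] u = 3  (unchanged)
  [2] x = 2  (unchanged)
  [3] z = 3  (unchanged)
  [4] t = 9 - 0  -> t = 9
  [5] c = 9  (unchanged)
  [6] b = c  (unchanged)
  [7] y = 6  (unchanged)
  [8] return z  (unchanged)
Result (8 stmts):
  u = 3
  x = 2
  z = 3
  t = 9
  c = 9
  b = c
  y = 6
  return z

Answer: u = 3
x = 2
z = 3
t = 9
c = 9
b = c
y = 6
return z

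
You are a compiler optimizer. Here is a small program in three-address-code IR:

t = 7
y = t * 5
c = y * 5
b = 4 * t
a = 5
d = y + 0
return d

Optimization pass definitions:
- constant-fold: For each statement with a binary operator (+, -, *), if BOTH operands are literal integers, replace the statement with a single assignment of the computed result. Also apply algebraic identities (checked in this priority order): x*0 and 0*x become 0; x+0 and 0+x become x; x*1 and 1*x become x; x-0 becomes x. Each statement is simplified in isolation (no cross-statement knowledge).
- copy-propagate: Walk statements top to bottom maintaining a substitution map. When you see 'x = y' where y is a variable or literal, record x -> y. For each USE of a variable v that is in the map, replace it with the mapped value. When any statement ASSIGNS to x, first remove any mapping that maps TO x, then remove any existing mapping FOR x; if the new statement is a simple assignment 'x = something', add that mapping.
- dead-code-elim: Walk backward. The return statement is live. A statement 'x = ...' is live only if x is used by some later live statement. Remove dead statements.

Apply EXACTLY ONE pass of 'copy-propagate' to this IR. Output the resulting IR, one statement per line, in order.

Answer: t = 7
y = 7 * 5
c = y * 5
b = 4 * 7
a = 5
d = y + 0
return d

Derivation:
Applying copy-propagate statement-by-statement:
  [1] t = 7  (unchanged)
  [2] y = t * 5  -> y = 7 * 5
  [3] c = y * 5  (unchanged)
  [4] b = 4 * t  -> b = 4 * 7
  [5] a = 5  (unchanged)
  [6] d = y + 0  (unchanged)
  [7] return d  (unchanged)
Result (7 stmts):
  t = 7
  y = 7 * 5
  c = y * 5
  b = 4 * 7
  a = 5
  d = y + 0
  return d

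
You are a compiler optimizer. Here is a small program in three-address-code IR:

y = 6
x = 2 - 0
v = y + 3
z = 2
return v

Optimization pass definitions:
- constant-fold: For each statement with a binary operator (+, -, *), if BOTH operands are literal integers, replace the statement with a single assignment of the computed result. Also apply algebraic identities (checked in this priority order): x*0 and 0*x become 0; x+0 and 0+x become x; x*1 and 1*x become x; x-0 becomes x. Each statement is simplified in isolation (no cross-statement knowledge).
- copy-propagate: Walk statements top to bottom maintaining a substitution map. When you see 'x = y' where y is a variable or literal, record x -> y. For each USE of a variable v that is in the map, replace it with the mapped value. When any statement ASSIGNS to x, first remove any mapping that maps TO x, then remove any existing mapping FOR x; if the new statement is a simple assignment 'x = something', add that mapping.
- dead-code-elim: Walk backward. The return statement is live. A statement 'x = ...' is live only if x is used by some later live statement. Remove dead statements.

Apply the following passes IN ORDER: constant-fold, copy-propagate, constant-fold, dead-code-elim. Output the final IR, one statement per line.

Answer: v = 9
return v

Derivation:
Initial IR:
  y = 6
  x = 2 - 0
  v = y + 3
  z = 2
  return v
After constant-fold (5 stmts):
  y = 6
  x = 2
  v = y + 3
  z = 2
  return v
After copy-propagate (5 stmts):
  y = 6
  x = 2
  v = 6 + 3
  z = 2
  return v
After constant-fold (5 stmts):
  y = 6
  x = 2
  v = 9
  z = 2
  return v
After dead-code-elim (2 stmts):
  v = 9
  return v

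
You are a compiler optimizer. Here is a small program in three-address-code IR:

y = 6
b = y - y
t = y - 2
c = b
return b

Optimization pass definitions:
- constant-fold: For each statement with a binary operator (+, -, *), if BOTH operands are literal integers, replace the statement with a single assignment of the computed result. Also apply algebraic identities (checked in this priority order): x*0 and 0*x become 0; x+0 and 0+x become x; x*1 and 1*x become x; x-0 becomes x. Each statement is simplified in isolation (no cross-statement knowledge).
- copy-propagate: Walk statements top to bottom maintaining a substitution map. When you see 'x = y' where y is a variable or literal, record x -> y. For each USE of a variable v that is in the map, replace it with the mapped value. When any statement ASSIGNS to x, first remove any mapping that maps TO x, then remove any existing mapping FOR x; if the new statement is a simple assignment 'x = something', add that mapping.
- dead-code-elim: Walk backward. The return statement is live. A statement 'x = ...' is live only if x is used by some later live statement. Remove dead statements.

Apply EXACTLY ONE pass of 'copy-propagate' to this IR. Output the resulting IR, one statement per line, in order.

Answer: y = 6
b = 6 - 6
t = 6 - 2
c = b
return b

Derivation:
Applying copy-propagate statement-by-statement:
  [1] y = 6  (unchanged)
  [2] b = y - y  -> b = 6 - 6
  [3] t = y - 2  -> t = 6 - 2
  [4] c = b  (unchanged)
  [5] return b  (unchanged)
Result (5 stmts):
  y = 6
  b = 6 - 6
  t = 6 - 2
  c = b
  return b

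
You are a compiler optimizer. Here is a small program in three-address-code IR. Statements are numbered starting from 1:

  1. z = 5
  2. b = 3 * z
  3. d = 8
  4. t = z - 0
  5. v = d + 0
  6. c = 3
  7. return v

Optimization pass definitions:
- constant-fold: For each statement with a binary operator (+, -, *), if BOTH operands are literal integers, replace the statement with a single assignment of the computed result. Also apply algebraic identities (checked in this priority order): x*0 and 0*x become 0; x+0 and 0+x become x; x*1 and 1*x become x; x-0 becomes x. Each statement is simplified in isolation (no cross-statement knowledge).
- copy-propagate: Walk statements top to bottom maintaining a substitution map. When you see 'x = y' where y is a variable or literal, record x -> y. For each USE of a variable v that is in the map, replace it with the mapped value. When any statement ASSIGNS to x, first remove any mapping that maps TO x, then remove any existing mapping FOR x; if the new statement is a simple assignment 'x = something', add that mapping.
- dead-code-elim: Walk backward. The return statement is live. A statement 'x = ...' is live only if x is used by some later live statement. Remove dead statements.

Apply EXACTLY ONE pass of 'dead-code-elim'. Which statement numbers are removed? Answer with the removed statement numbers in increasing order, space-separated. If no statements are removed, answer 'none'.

Answer: 1 2 4 6

Derivation:
Backward liveness scan:
Stmt 1 'z = 5': DEAD (z not in live set [])
Stmt 2 'b = 3 * z': DEAD (b not in live set [])
Stmt 3 'd = 8': KEEP (d is live); live-in = []
Stmt 4 't = z - 0': DEAD (t not in live set ['d'])
Stmt 5 'v = d + 0': KEEP (v is live); live-in = ['d']
Stmt 6 'c = 3': DEAD (c not in live set ['v'])
Stmt 7 'return v': KEEP (return); live-in = ['v']
Removed statement numbers: [1, 2, 4, 6]
Surviving IR:
  d = 8
  v = d + 0
  return v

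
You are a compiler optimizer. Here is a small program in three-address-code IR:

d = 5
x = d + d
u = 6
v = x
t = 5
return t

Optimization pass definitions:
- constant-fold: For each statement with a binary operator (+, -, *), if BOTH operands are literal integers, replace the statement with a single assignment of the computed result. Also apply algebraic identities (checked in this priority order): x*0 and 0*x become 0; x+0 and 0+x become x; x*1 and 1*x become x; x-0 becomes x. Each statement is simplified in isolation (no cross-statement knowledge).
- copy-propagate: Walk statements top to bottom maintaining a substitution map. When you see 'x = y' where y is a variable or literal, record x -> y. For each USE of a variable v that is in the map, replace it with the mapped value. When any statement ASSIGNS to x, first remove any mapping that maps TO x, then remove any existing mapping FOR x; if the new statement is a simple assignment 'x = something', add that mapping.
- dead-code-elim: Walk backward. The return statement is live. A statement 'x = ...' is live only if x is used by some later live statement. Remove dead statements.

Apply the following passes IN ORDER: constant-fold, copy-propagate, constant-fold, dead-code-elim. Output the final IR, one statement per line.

Initial IR:
  d = 5
  x = d + d
  u = 6
  v = x
  t = 5
  return t
After constant-fold (6 stmts):
  d = 5
  x = d + d
  u = 6
  v = x
  t = 5
  return t
After copy-propagate (6 stmts):
  d = 5
  x = 5 + 5
  u = 6
  v = x
  t = 5
  return 5
After constant-fold (6 stmts):
  d = 5
  x = 10
  u = 6
  v = x
  t = 5
  return 5
After dead-code-elim (1 stmts):
  return 5

Answer: return 5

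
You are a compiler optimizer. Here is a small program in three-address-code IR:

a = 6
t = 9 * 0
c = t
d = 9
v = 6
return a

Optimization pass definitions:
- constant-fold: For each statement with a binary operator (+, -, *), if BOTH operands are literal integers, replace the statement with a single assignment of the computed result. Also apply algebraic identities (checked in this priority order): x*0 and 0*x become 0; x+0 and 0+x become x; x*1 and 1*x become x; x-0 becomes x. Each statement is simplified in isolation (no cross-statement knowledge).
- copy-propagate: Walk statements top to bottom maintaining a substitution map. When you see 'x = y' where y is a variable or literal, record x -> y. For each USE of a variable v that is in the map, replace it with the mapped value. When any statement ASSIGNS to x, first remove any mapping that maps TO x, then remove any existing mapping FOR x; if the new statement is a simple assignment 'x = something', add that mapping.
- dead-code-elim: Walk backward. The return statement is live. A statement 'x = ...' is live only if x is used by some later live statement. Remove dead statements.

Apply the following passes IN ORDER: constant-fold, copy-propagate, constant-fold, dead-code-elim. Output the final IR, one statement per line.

Answer: return 6

Derivation:
Initial IR:
  a = 6
  t = 9 * 0
  c = t
  d = 9
  v = 6
  return a
After constant-fold (6 stmts):
  a = 6
  t = 0
  c = t
  d = 9
  v = 6
  return a
After copy-propagate (6 stmts):
  a = 6
  t = 0
  c = 0
  d = 9
  v = 6
  return 6
After constant-fold (6 stmts):
  a = 6
  t = 0
  c = 0
  d = 9
  v = 6
  return 6
After dead-code-elim (1 stmts):
  return 6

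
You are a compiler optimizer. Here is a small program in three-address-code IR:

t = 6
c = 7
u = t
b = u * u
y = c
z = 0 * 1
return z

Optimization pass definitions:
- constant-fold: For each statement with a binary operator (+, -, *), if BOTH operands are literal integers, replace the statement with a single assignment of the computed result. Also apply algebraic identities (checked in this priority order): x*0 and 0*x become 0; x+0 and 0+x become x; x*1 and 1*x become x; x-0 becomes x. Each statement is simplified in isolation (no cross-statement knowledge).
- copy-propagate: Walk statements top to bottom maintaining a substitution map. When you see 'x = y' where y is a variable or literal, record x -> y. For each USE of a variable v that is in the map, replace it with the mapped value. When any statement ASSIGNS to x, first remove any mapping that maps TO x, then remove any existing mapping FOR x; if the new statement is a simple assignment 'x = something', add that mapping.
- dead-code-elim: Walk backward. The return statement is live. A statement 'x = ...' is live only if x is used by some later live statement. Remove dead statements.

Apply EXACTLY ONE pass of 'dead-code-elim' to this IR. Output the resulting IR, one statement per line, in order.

Answer: z = 0 * 1
return z

Derivation:
Applying dead-code-elim statement-by-statement:
  [7] return z  -> KEEP (return); live=['z']
  [6] z = 0 * 1  -> KEEP; live=[]
  [5] y = c  -> DEAD (y not live)
  [4] b = u * u  -> DEAD (b not live)
  [3] u = t  -> DEAD (u not live)
  [2] c = 7  -> DEAD (c not live)
  [1] t = 6  -> DEAD (t not live)
Result (2 stmts):
  z = 0 * 1
  return z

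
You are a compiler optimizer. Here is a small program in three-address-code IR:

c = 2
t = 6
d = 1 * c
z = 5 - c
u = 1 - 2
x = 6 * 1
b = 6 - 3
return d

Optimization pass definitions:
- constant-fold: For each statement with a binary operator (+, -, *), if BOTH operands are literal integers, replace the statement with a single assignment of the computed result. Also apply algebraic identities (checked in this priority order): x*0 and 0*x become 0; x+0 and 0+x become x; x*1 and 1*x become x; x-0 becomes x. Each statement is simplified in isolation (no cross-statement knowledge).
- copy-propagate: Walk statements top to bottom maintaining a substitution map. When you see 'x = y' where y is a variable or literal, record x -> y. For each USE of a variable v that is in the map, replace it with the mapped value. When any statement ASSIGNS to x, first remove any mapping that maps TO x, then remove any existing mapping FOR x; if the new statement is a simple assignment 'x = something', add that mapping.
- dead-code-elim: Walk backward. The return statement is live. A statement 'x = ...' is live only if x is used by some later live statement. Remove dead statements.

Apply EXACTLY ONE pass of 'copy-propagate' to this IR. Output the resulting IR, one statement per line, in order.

Applying copy-propagate statement-by-statement:
  [1] c = 2  (unchanged)
  [2] t = 6  (unchanged)
  [3] d = 1 * c  -> d = 1 * 2
  [4] z = 5 - c  -> z = 5 - 2
  [5] u = 1 - 2  (unchanged)
  [6] x = 6 * 1  (unchanged)
  [7] b = 6 - 3  (unchanged)
  [8] return d  (unchanged)
Result (8 stmts):
  c = 2
  t = 6
  d = 1 * 2
  z = 5 - 2
  u = 1 - 2
  x = 6 * 1
  b = 6 - 3
  return d

Answer: c = 2
t = 6
d = 1 * 2
z = 5 - 2
u = 1 - 2
x = 6 * 1
b = 6 - 3
return d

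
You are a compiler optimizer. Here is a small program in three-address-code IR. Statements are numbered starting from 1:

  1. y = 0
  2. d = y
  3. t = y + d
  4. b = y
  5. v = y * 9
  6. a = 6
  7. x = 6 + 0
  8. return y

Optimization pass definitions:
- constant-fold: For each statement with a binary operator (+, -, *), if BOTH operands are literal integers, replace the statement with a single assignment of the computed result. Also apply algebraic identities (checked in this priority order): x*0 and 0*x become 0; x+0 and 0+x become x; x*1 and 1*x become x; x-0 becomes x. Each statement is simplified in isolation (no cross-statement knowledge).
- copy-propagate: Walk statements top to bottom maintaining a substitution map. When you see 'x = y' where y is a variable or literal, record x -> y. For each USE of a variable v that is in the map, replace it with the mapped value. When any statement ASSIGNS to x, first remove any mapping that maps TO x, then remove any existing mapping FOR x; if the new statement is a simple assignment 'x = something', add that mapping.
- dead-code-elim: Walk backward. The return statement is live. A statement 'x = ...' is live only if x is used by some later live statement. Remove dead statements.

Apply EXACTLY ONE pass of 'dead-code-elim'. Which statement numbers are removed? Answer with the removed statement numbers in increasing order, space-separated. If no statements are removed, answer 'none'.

Answer: 2 3 4 5 6 7

Derivation:
Backward liveness scan:
Stmt 1 'y = 0': KEEP (y is live); live-in = []
Stmt 2 'd = y': DEAD (d not in live set ['y'])
Stmt 3 't = y + d': DEAD (t not in live set ['y'])
Stmt 4 'b = y': DEAD (b not in live set ['y'])
Stmt 5 'v = y * 9': DEAD (v not in live set ['y'])
Stmt 6 'a = 6': DEAD (a not in live set ['y'])
Stmt 7 'x = 6 + 0': DEAD (x not in live set ['y'])
Stmt 8 'return y': KEEP (return); live-in = ['y']
Removed statement numbers: [2, 3, 4, 5, 6, 7]
Surviving IR:
  y = 0
  return y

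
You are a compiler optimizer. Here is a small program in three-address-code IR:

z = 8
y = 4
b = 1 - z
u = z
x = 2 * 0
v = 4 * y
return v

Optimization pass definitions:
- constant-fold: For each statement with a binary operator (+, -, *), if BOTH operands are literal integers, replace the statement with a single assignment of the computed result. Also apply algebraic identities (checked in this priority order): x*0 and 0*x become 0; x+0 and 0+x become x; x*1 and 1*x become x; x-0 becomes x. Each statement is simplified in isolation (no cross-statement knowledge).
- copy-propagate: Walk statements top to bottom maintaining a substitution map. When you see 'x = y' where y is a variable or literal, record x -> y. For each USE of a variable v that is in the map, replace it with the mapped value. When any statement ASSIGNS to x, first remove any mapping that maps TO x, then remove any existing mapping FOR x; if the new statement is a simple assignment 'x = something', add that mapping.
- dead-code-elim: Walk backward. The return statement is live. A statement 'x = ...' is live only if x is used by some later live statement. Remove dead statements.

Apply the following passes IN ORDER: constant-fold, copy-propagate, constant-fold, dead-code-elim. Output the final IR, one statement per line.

Initial IR:
  z = 8
  y = 4
  b = 1 - z
  u = z
  x = 2 * 0
  v = 4 * y
  return v
After constant-fold (7 stmts):
  z = 8
  y = 4
  b = 1 - z
  u = z
  x = 0
  v = 4 * y
  return v
After copy-propagate (7 stmts):
  z = 8
  y = 4
  b = 1 - 8
  u = 8
  x = 0
  v = 4 * 4
  return v
After constant-fold (7 stmts):
  z = 8
  y = 4
  b = -7
  u = 8
  x = 0
  v = 16
  return v
After dead-code-elim (2 stmts):
  v = 16
  return v

Answer: v = 16
return v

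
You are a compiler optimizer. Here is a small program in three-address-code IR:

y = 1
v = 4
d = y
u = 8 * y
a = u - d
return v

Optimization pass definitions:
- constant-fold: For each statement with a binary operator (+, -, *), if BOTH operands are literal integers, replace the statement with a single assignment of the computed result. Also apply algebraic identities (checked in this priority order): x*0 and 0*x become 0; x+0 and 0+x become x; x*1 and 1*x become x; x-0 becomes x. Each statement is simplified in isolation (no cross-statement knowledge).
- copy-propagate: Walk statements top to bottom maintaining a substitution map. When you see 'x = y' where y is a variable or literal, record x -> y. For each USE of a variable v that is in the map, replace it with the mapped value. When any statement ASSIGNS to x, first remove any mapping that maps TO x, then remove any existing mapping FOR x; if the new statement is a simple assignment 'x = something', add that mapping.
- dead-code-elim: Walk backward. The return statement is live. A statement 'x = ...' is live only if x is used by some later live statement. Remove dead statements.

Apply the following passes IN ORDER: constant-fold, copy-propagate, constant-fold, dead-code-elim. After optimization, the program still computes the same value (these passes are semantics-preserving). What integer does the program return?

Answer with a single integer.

Initial IR:
  y = 1
  v = 4
  d = y
  u = 8 * y
  a = u - d
  return v
After constant-fold (6 stmts):
  y = 1
  v = 4
  d = y
  u = 8 * y
  a = u - d
  return v
After copy-propagate (6 stmts):
  y = 1
  v = 4
  d = 1
  u = 8 * 1
  a = u - 1
  return 4
After constant-fold (6 stmts):
  y = 1
  v = 4
  d = 1
  u = 8
  a = u - 1
  return 4
After dead-code-elim (1 stmts):
  return 4
Evaluate:
  y = 1  =>  y = 1
  v = 4  =>  v = 4
  d = y  =>  d = 1
  u = 8 * y  =>  u = 8
  a = u - d  =>  a = 7
  return v = 4

Answer: 4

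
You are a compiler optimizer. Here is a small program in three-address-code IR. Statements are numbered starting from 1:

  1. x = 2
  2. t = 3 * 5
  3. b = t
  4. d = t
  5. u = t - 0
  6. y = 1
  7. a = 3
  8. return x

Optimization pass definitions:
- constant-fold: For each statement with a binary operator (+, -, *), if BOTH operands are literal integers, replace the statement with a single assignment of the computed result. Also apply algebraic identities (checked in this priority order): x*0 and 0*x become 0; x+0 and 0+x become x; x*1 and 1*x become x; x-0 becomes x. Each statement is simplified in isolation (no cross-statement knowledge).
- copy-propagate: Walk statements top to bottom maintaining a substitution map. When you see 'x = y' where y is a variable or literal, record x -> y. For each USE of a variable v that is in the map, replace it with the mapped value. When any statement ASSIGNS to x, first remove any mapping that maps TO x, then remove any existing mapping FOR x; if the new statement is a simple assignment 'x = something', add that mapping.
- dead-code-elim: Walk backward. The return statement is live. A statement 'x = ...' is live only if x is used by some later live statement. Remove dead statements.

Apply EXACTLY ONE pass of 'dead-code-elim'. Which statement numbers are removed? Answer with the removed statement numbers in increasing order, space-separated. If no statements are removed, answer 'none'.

Answer: 2 3 4 5 6 7

Derivation:
Backward liveness scan:
Stmt 1 'x = 2': KEEP (x is live); live-in = []
Stmt 2 't = 3 * 5': DEAD (t not in live set ['x'])
Stmt 3 'b = t': DEAD (b not in live set ['x'])
Stmt 4 'd = t': DEAD (d not in live set ['x'])
Stmt 5 'u = t - 0': DEAD (u not in live set ['x'])
Stmt 6 'y = 1': DEAD (y not in live set ['x'])
Stmt 7 'a = 3': DEAD (a not in live set ['x'])
Stmt 8 'return x': KEEP (return); live-in = ['x']
Removed statement numbers: [2, 3, 4, 5, 6, 7]
Surviving IR:
  x = 2
  return x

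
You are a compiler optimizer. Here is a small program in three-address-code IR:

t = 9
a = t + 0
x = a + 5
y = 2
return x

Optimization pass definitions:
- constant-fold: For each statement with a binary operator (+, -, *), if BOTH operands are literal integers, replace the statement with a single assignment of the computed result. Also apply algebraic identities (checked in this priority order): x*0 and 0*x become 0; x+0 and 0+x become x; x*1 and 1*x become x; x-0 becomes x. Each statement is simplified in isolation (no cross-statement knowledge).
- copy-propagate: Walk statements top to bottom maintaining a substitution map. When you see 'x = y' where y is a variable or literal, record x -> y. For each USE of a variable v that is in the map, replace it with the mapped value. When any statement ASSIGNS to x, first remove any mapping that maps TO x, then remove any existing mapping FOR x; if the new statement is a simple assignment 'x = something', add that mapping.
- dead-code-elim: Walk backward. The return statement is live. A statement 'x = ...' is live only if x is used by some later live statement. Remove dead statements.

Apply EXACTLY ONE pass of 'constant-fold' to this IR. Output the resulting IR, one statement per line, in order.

Applying constant-fold statement-by-statement:
  [1] t = 9  (unchanged)
  [2] a = t + 0  -> a = t
  [3] x = a + 5  (unchanged)
  [4] y = 2  (unchanged)
  [5] return x  (unchanged)
Result (5 stmts):
  t = 9
  a = t
  x = a + 5
  y = 2
  return x

Answer: t = 9
a = t
x = a + 5
y = 2
return x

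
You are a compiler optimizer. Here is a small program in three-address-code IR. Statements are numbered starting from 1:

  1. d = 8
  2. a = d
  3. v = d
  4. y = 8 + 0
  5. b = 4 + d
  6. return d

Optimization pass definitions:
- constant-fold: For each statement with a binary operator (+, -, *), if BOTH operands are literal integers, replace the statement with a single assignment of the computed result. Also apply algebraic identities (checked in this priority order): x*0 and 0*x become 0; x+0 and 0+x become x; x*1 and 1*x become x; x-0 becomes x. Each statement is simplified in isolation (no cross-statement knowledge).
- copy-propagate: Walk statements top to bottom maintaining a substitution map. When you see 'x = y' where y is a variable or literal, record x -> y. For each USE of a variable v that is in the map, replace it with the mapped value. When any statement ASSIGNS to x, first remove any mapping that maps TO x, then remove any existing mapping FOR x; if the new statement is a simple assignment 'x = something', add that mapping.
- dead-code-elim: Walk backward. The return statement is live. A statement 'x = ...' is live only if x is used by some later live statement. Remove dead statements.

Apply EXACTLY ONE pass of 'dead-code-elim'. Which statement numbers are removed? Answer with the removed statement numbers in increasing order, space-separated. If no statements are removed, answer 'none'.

Backward liveness scan:
Stmt 1 'd = 8': KEEP (d is live); live-in = []
Stmt 2 'a = d': DEAD (a not in live set ['d'])
Stmt 3 'v = d': DEAD (v not in live set ['d'])
Stmt 4 'y = 8 + 0': DEAD (y not in live set ['d'])
Stmt 5 'b = 4 + d': DEAD (b not in live set ['d'])
Stmt 6 'return d': KEEP (return); live-in = ['d']
Removed statement numbers: [2, 3, 4, 5]
Surviving IR:
  d = 8
  return d

Answer: 2 3 4 5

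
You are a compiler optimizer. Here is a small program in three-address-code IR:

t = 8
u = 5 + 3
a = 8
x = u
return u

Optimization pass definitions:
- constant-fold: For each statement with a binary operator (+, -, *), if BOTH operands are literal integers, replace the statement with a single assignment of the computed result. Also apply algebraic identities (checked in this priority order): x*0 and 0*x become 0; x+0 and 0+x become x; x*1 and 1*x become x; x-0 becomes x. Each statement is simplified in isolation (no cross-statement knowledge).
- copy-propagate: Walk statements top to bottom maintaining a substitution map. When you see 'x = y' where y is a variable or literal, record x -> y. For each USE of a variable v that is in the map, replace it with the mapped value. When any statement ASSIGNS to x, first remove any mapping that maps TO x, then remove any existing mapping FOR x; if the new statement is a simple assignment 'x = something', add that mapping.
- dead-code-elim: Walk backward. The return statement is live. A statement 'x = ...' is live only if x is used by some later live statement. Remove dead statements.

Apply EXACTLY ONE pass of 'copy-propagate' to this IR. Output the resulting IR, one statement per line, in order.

Answer: t = 8
u = 5 + 3
a = 8
x = u
return u

Derivation:
Applying copy-propagate statement-by-statement:
  [1] t = 8  (unchanged)
  [2] u = 5 + 3  (unchanged)
  [3] a = 8  (unchanged)
  [4] x = u  (unchanged)
  [5] return u  (unchanged)
Result (5 stmts):
  t = 8
  u = 5 + 3
  a = 8
  x = u
  return u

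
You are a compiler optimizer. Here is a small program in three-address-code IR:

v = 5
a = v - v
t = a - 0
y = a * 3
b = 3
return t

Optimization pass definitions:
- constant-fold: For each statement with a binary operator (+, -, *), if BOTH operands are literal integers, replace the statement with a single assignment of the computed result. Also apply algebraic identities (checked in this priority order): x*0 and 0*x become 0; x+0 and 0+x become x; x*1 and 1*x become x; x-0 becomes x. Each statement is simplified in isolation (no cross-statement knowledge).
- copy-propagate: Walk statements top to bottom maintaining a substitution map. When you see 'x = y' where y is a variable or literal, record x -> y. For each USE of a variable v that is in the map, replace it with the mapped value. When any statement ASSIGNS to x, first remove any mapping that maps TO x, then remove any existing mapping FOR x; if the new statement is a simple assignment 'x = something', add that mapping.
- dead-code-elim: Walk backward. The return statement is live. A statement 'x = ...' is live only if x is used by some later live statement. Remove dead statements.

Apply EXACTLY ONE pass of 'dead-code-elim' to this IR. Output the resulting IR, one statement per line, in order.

Answer: v = 5
a = v - v
t = a - 0
return t

Derivation:
Applying dead-code-elim statement-by-statement:
  [6] return t  -> KEEP (return); live=['t']
  [5] b = 3  -> DEAD (b not live)
  [4] y = a * 3  -> DEAD (y not live)
  [3] t = a - 0  -> KEEP; live=['a']
  [2] a = v - v  -> KEEP; live=['v']
  [1] v = 5  -> KEEP; live=[]
Result (4 stmts):
  v = 5
  a = v - v
  t = a - 0
  return t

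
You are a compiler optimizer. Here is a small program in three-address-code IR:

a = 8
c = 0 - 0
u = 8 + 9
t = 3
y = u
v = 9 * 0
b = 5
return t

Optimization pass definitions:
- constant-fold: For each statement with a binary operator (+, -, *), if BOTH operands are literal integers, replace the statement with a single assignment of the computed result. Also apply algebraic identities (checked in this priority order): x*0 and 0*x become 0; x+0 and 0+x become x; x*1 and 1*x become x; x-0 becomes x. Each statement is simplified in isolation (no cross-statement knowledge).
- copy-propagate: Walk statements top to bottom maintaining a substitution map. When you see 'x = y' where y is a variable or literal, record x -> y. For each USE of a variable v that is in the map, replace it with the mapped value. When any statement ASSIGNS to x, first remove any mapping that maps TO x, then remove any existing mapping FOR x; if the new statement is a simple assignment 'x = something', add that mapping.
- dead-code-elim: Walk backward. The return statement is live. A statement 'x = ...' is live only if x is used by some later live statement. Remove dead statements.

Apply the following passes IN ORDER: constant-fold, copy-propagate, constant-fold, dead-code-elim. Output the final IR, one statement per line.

Answer: return 3

Derivation:
Initial IR:
  a = 8
  c = 0 - 0
  u = 8 + 9
  t = 3
  y = u
  v = 9 * 0
  b = 5
  return t
After constant-fold (8 stmts):
  a = 8
  c = 0
  u = 17
  t = 3
  y = u
  v = 0
  b = 5
  return t
After copy-propagate (8 stmts):
  a = 8
  c = 0
  u = 17
  t = 3
  y = 17
  v = 0
  b = 5
  return 3
After constant-fold (8 stmts):
  a = 8
  c = 0
  u = 17
  t = 3
  y = 17
  v = 0
  b = 5
  return 3
After dead-code-elim (1 stmts):
  return 3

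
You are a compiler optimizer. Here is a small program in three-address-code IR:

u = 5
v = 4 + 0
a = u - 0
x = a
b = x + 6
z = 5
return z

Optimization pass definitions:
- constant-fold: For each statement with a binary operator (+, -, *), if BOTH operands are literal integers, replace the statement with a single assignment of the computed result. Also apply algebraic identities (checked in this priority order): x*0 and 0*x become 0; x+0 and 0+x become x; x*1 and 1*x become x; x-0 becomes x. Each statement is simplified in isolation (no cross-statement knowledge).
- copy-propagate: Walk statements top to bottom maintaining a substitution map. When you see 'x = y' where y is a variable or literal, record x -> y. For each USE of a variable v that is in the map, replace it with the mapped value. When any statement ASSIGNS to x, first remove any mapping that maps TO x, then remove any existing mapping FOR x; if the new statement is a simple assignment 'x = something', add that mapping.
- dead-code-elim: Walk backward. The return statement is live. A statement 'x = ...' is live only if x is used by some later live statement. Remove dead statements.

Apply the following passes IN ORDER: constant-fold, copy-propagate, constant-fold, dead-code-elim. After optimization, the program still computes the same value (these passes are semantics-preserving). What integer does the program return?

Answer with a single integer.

Initial IR:
  u = 5
  v = 4 + 0
  a = u - 0
  x = a
  b = x + 6
  z = 5
  return z
After constant-fold (7 stmts):
  u = 5
  v = 4
  a = u
  x = a
  b = x + 6
  z = 5
  return z
After copy-propagate (7 stmts):
  u = 5
  v = 4
  a = 5
  x = 5
  b = 5 + 6
  z = 5
  return 5
After constant-fold (7 stmts):
  u = 5
  v = 4
  a = 5
  x = 5
  b = 11
  z = 5
  return 5
After dead-code-elim (1 stmts):
  return 5
Evaluate:
  u = 5  =>  u = 5
  v = 4 + 0  =>  v = 4
  a = u - 0  =>  a = 5
  x = a  =>  x = 5
  b = x + 6  =>  b = 11
  z = 5  =>  z = 5
  return z = 5

Answer: 5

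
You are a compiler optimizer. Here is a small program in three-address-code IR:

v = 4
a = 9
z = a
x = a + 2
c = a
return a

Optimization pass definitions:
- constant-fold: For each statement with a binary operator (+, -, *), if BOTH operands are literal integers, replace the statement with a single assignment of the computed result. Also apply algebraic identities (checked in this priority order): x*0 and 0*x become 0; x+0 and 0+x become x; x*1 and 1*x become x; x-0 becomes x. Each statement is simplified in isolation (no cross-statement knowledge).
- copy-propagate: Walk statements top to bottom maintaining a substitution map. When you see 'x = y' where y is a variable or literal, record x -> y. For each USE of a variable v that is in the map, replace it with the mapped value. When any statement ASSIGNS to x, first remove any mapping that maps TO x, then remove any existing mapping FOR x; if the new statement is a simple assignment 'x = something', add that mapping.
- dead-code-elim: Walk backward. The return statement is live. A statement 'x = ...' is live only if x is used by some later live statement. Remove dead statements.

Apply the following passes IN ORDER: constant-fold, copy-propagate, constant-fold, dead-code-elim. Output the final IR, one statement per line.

Answer: return 9

Derivation:
Initial IR:
  v = 4
  a = 9
  z = a
  x = a + 2
  c = a
  return a
After constant-fold (6 stmts):
  v = 4
  a = 9
  z = a
  x = a + 2
  c = a
  return a
After copy-propagate (6 stmts):
  v = 4
  a = 9
  z = 9
  x = 9 + 2
  c = 9
  return 9
After constant-fold (6 stmts):
  v = 4
  a = 9
  z = 9
  x = 11
  c = 9
  return 9
After dead-code-elim (1 stmts):
  return 9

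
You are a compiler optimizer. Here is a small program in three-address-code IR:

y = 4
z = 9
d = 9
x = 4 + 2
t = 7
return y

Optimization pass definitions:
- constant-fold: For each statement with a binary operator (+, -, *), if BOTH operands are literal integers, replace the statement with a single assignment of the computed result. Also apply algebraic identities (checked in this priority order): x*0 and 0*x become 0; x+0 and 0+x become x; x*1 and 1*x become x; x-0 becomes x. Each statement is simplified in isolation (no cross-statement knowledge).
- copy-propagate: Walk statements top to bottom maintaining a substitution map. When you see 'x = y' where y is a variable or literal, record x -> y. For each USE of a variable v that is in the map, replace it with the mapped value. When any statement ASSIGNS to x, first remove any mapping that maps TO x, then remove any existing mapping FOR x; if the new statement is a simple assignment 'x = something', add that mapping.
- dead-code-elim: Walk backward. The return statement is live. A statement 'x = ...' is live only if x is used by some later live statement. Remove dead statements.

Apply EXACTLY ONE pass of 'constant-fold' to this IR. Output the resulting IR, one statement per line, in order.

Applying constant-fold statement-by-statement:
  [1] y = 4  (unchanged)
  [2] z = 9  (unchanged)
  [3] d = 9  (unchanged)
  [4] x = 4 + 2  -> x = 6
  [5] t = 7  (unchanged)
  [6] return y  (unchanged)
Result (6 stmts):
  y = 4
  z = 9
  d = 9
  x = 6
  t = 7
  return y

Answer: y = 4
z = 9
d = 9
x = 6
t = 7
return y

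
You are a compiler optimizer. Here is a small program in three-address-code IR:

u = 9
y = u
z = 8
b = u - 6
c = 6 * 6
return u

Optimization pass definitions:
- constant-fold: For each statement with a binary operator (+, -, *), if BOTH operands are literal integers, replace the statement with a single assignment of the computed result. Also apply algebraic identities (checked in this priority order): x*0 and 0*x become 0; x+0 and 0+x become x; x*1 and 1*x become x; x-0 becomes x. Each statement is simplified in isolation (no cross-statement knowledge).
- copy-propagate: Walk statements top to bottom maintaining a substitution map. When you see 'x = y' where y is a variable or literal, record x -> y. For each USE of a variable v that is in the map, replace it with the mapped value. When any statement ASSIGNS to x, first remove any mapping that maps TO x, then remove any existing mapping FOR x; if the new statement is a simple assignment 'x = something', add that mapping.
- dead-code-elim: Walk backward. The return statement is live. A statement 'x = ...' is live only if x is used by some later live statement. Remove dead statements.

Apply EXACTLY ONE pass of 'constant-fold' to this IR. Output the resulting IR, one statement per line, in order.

Applying constant-fold statement-by-statement:
  [1] u = 9  (unchanged)
  [2] y = u  (unchanged)
  [3] z = 8  (unchanged)
  [4] b = u - 6  (unchanged)
  [5] c = 6 * 6  -> c = 36
  [6] return u  (unchanged)
Result (6 stmts):
  u = 9
  y = u
  z = 8
  b = u - 6
  c = 36
  return u

Answer: u = 9
y = u
z = 8
b = u - 6
c = 36
return u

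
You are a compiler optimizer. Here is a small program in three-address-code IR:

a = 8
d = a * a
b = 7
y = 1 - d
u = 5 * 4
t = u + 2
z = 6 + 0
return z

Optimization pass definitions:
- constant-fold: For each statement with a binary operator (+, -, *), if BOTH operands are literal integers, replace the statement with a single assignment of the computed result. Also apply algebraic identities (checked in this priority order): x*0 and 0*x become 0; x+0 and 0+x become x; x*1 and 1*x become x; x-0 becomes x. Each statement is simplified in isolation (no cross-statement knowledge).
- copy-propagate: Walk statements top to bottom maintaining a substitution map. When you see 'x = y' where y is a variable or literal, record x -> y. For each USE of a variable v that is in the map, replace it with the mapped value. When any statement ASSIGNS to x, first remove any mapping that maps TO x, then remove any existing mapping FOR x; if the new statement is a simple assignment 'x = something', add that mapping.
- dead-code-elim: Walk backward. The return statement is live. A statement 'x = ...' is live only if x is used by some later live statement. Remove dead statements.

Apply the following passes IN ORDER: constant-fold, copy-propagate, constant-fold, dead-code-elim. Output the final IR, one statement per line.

Initial IR:
  a = 8
  d = a * a
  b = 7
  y = 1 - d
  u = 5 * 4
  t = u + 2
  z = 6 + 0
  return z
After constant-fold (8 stmts):
  a = 8
  d = a * a
  b = 7
  y = 1 - d
  u = 20
  t = u + 2
  z = 6
  return z
After copy-propagate (8 stmts):
  a = 8
  d = 8 * 8
  b = 7
  y = 1 - d
  u = 20
  t = 20 + 2
  z = 6
  return 6
After constant-fold (8 stmts):
  a = 8
  d = 64
  b = 7
  y = 1 - d
  u = 20
  t = 22
  z = 6
  return 6
After dead-code-elim (1 stmts):
  return 6

Answer: return 6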